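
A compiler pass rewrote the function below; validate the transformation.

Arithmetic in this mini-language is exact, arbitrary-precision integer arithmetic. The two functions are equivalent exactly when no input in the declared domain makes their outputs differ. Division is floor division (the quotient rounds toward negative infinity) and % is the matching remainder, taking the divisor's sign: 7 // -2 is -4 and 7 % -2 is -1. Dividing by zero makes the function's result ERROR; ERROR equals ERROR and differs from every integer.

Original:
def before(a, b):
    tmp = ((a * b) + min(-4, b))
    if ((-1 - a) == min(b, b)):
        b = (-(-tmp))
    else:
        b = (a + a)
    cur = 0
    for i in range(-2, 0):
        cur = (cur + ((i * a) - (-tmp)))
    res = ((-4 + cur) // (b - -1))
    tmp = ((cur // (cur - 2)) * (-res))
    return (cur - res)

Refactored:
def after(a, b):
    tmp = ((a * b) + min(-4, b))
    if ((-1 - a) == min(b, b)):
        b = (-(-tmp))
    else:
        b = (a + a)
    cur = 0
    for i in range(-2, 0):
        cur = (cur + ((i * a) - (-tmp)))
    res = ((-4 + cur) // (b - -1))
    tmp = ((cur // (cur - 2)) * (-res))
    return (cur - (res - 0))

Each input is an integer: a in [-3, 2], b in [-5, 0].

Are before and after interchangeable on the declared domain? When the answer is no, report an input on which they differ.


Behavior is preserved: although constant usage differs, and arithmetic usage differs, the outputs never diverge.
Spot check at a=-3, b=0 — before: tmp becomes -4; next ((-1 - a) == min(b, b)) evaluates to false; next b becomes -6; next cur becomes 0; next at i=-2:; next cur becomes 2; next at i=-1:; next cur becomes 1; next res becomes 0; next tmp becomes 0; next final value 1. after: tmp becomes -4; next ((-1 - a) == min(b, b)) evaluates to false; next b becomes -6; next cur becomes 0; next at i=-2:; next cur becomes 2; next at i=-1:; next cur becomes 1; next res becomes 0; next tmp becomes 0; next final value 1. Both give 1.
An exhaustive pass over the 36 declared inputs shows identical outputs.
verdict: equivalent


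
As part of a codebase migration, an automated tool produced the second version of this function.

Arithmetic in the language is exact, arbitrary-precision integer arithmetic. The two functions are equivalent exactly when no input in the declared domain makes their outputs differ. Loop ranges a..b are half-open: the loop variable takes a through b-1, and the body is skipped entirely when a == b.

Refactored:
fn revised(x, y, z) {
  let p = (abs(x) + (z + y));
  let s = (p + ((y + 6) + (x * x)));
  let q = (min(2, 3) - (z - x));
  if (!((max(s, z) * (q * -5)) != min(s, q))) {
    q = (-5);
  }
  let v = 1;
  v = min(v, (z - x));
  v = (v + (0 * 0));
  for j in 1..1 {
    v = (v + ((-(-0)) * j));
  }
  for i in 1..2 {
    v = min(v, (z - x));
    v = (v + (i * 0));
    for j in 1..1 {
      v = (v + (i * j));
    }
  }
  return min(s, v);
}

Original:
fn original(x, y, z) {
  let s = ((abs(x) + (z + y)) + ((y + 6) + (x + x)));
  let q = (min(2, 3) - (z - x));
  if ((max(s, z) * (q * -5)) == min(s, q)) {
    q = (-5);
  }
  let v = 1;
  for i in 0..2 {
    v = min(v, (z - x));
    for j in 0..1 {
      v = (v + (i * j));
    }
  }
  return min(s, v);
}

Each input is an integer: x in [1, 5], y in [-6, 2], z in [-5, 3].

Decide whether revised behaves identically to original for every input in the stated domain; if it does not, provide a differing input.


Try x=1, y=-6, z=-5.
original: s = -8; q = 8; ((max(s, z) * (q * -5)) == min(s, q)) -> false; v = 1; [i=0]; v = -6; [j=0]; v = -6; [i=1]; v = -6; [j=0]; v = -6; return -8
revised: p = -10; s = -9; q = 8; (!((max(s, z) * (q * -5)) != min(s, q))) -> false; v = 1; v = -6; v = -6; the j loop: no iterations; [i=1]; v = -6; v = -6; the j loop: no iterations; return -9
-8 against -9: the behavior changed.
verdict: not equivalent; witness: x=1, y=-6, z=-5


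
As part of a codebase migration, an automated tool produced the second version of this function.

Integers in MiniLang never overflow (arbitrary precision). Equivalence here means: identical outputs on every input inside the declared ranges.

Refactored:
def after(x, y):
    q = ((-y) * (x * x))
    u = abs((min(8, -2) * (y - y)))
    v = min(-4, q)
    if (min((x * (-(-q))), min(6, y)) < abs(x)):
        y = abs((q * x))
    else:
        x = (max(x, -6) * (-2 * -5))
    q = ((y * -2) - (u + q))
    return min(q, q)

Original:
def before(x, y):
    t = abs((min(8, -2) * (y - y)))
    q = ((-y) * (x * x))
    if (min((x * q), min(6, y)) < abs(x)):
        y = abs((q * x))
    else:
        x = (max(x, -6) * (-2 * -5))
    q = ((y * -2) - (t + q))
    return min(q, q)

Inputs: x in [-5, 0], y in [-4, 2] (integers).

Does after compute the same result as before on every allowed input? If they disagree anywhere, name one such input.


Equivalent — the differences include constant usage differs; also statement counts differ; also local variable names differ; also min/max/abs usage differs, yet no declared input distinguishes the two.
Spot check at x=-4, y=-4 — before: t becomes 0; next q becomes 64; next (min((x * q), min(6, y)) < abs(x)) evaluates to true; next y becomes 256; next q becomes -576; next final value -576. after: q becomes 64; next u becomes 0; next v becomes -4; next (min((x * (-(-q))), min(6, y)) < abs(x)) evaluates to true; next y becomes 256; next q becomes -576; next final value -576. Both give -576.
Checked all 42 inputs in the declared domain: the outputs agree on every one.
verdict: equivalent


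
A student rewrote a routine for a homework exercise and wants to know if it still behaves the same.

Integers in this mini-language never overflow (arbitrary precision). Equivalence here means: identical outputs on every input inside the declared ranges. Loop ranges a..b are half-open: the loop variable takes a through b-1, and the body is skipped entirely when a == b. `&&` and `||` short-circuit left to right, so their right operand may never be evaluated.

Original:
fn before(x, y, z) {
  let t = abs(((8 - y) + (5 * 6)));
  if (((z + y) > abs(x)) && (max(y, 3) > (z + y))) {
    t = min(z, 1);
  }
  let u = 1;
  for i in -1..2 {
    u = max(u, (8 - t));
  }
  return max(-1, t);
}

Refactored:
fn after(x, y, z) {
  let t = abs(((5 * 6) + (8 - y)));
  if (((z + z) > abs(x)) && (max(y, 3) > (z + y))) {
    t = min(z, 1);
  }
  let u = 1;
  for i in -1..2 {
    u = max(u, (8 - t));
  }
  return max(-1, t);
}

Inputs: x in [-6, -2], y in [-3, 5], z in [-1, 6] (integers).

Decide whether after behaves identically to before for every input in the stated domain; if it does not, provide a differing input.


These are not equivalent — on x=-6, y=-3, z=4 the outputs split (41 vs 1).
before: t becomes 41; next (((z + y) > abs(x)) && (max(y, 3) > (z + y))) evaluates to false; next u becomes 1; next at i=-1:; next u becomes 1; next at i=0:; next u becomes 1; next at i=1:; next u becomes 1; next final value 41
after: t becomes 41; next (((z + z) > abs(x)) && (max(y, 3) > (z + y))) evaluates to true; next t becomes 1; next u becomes 1; next at i=-1:; next u becomes 7; next at i=0:; next u becomes 7; next at i=1:; next u becomes 7; next final value 1
verdict: not equivalent; witness: x=-6, y=-3, z=4


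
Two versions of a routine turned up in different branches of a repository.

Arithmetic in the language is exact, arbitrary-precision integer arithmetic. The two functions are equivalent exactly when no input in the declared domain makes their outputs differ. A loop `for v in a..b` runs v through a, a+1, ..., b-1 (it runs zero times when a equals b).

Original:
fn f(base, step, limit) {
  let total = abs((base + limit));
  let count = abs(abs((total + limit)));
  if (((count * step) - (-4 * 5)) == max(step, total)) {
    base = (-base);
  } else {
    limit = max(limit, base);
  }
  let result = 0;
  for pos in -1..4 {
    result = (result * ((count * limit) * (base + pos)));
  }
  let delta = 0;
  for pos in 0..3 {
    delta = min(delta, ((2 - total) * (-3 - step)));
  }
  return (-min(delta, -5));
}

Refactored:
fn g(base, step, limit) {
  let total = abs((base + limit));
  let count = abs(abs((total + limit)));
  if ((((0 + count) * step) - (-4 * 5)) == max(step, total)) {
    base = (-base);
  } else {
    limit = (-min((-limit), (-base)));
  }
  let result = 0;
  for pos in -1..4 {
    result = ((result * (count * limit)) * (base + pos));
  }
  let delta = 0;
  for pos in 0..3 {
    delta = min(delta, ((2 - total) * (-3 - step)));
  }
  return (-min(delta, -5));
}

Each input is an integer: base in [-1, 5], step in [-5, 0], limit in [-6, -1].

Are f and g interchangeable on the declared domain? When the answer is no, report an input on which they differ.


This is a faithful refactor — min/max/abs usage differs; also arithmetic usage differs; also constant usage differs, but the computed results match everywhere.
One worked example (base=1, step=-5, limit=-6) — f: total := 5 | count := 1 | (((count * step) - (-4 * 5)) == max(step, total)): false | limit := 1 | result := 0 | iter pos=-1: | result := 0 | iter pos=0: | result := 0 | iter pos=1: | result := 0 | iter pos=2: | result := 0 | iter pos=3: | result := 0 | delta := 0 | iter pos=0: | delta := -6 | iter pos=1: | delta := -6 | iter pos=2: | delta := -6 | result 6; g: total := 5 | count := 1 | ((((0 + count) * step) - (-4 * 5)) == max(step, total)): false | limit := 1 | result := 0 | iter pos=-1: | result := 0 | iter pos=0: | result := 0 | iter pos=1: | result := 0 | iter pos=2: | result := 0 | iter pos=3: | result := 0 | delta := 0 | iter pos=0: | delta := -6 | iter pos=1: | delta := -6 | iter pos=2: | delta := -6 | result 6; agreement on 6.
Every one of the 252 inputs gives matching results.
verdict: equivalent


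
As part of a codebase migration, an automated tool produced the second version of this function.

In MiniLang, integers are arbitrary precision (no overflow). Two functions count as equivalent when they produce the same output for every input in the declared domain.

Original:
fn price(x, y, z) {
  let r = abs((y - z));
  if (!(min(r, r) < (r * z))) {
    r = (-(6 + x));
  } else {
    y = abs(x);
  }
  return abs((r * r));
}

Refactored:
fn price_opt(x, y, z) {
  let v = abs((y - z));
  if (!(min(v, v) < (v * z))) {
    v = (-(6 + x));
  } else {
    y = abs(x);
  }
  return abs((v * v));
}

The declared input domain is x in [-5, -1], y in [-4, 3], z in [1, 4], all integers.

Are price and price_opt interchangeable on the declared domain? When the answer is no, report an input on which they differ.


Side by side, the visible changes include: local variable names differ.
Tracing x=-1, y=3, z=2: price: r := 1 | (!(min(r, r) < (r * z))): false | y := 1 | result 1 | price_opt: v := 1 | (!(min(v, v) < (v * z))): false | y := 1 | result 1 — matching result 1.
Across all 160 domain points the two functions coincide.
verdict: equivalent


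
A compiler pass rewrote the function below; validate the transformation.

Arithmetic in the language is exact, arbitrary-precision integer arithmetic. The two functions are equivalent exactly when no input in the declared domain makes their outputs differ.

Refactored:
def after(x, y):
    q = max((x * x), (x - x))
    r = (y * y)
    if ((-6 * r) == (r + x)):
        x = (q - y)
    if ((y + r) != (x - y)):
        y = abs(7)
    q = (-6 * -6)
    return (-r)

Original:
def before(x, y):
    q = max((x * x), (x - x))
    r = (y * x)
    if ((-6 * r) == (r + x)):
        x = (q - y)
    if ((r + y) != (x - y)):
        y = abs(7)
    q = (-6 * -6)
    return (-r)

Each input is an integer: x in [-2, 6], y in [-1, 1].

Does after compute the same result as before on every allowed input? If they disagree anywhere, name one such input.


Consider the input x=-2, y=-1.
before: q = 4; r = 2; ((-6 * r) == (r + x)) -> false; ((r + y) != (x - y)) -> true; y = 7; q = 36; return -2
after: q = 4; r = 1; ((-6 * r) == (r + x)) -> false; ((y + r) != (x - y)) -> true; y = 7; q = 36; return -1
-2 != -1, so the rewrite changes behavior.
verdict: not equivalent; witness: x=-2, y=-1


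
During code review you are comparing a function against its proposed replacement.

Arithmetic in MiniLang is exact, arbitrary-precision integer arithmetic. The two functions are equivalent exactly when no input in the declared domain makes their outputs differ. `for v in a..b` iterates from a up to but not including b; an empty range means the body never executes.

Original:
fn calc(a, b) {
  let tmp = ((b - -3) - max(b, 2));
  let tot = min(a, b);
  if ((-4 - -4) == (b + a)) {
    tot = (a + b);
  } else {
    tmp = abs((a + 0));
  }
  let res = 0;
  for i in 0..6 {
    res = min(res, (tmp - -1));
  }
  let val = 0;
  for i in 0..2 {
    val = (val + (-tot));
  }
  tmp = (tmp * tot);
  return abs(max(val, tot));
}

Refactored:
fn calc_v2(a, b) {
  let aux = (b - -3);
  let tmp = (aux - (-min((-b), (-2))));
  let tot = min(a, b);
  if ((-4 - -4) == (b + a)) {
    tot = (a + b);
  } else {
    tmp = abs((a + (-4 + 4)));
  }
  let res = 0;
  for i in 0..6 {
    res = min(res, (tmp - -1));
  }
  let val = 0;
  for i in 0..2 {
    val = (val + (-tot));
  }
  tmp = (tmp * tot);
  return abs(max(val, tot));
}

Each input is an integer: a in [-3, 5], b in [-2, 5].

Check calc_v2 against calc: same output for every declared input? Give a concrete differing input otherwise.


Equivalent — the differences include constant usage differs, local variable names differ, statement counts differ, min/max/abs usage differs, arithmetic usage differs, yet no declared input distinguishes the two.
As a probe, take a=-1, b=-1: calc runs tmp=0, then tot=-1, then ((-4 - -4) == (b + a)) is false, then tmp=1, then res=0, then (i=0), then res=0, then (i=1), then res=0, then (i=2), then res=0, then (i=3), then res=0, then (i=4), then res=0, then (i=5), then res=0, then val=0, then (i=0), then val=1, then (i=1), then val=2, then tmp=-1, then returns 2; calc_v2 runs aux=2, then tmp=0, then tot=-1, then ((-4 - -4) == (b + a)) is false, then tmp=1, then res=0, then (i=0), then res=0, then (i=1), then res=0, then (i=2), then res=0, then (i=3), then res=0, then (i=4), then res=0, then (i=5), then res=0, then val=0, then (i=0), then val=1, then (i=1), then val=2, then tmp=-1, then returns 2; both end at 2.
Sweeping the whole domain (72 inputs) finds no disagreement.
verdict: equivalent


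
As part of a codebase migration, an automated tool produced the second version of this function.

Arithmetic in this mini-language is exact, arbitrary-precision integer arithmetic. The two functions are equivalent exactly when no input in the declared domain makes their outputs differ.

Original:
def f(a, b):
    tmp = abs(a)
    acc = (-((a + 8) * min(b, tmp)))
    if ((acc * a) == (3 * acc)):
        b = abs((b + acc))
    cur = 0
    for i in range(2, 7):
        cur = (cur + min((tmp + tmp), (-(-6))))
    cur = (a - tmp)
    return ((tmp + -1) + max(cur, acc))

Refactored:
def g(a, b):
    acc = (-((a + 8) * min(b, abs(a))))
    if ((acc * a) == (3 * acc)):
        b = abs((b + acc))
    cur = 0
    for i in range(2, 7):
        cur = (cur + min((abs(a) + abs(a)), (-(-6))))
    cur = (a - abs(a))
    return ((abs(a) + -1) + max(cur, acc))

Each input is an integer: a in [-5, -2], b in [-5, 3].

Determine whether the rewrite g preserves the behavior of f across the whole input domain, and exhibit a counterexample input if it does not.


Although local variable names differ, min/max/abs usage differs, statement counts differ, 36/36 inputs agree.
verdict: equivalent


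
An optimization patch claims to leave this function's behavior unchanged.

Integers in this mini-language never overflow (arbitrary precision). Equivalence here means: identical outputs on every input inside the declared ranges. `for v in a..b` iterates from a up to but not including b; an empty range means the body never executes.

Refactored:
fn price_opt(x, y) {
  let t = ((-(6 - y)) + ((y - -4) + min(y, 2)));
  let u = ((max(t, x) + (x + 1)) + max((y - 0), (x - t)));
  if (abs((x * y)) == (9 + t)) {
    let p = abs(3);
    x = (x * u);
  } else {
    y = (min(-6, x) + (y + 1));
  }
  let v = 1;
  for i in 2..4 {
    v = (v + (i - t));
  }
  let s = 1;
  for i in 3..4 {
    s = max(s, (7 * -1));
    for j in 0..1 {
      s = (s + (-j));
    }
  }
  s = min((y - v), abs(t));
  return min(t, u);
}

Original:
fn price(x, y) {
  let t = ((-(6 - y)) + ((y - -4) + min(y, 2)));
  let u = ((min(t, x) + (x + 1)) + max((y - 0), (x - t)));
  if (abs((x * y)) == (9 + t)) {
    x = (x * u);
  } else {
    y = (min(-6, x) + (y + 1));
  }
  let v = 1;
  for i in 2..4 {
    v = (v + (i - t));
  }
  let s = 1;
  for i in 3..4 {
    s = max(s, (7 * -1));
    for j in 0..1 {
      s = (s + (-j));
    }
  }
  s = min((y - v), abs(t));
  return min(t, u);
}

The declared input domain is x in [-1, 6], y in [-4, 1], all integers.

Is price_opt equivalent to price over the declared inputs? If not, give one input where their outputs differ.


The rewrite breaks on x=-1, y=1, where the results are 0 and 1.
price: t=1, then u=0, then (abs((x * y)) == (9 + t)) is false, then y=-4, then v=1, then (i=2), then v=2, then (i=3), then v=4, then s=1, then (i=3), then s=1, then (j=0), then s=1, then s=-8, then returns 0
price_opt: t=1, then u=2, then (abs((x * y)) == (9 + t)) is false, then y=-4, then v=1, then (i=2), then v=2, then (i=3), then v=4, then s=1, then (i=3), then s=1, then (j=0), then s=1, then s=-8, then returns 1
verdict: not equivalent; witness: x=-1, y=1


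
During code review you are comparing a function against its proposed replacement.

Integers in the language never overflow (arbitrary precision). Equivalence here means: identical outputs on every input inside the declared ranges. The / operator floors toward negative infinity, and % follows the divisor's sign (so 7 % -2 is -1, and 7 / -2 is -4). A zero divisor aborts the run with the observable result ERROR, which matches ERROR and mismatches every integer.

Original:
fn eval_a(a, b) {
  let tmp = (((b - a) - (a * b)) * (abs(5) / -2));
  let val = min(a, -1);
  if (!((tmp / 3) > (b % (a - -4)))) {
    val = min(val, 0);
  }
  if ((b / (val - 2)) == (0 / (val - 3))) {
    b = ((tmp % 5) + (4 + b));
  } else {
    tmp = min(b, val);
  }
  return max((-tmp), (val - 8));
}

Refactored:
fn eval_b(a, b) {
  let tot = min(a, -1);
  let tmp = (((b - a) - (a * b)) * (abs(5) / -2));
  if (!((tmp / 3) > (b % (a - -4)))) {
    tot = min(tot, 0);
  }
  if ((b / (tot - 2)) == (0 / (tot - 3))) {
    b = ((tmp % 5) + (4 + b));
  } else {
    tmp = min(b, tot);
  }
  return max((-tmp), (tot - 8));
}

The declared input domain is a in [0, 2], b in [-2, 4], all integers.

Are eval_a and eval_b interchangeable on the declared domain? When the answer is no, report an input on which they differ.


Side by side, the visible changes include: local variable names differ.
Spot check at a=1, b=2 — eval_a: tmp=3, then val=-1, then (!((tmp / 3) > (b % (a - -4)))) is true, then val=-1, then ((b / (val - 2)) == (0 / (val - 3))) is false, then tmp=-1, then returns 1. eval_b: tot=-1, then tmp=3, then (!((tmp / 3) > (b % (a - -4)))) is true, then tot=-1, then ((b / (tot - 2)) == (0 / (tot - 3))) is false, then tmp=-1, then returns 1. Both give 1.
Sweeping the whole domain (21 inputs) finds no disagreement.
verdict: equivalent


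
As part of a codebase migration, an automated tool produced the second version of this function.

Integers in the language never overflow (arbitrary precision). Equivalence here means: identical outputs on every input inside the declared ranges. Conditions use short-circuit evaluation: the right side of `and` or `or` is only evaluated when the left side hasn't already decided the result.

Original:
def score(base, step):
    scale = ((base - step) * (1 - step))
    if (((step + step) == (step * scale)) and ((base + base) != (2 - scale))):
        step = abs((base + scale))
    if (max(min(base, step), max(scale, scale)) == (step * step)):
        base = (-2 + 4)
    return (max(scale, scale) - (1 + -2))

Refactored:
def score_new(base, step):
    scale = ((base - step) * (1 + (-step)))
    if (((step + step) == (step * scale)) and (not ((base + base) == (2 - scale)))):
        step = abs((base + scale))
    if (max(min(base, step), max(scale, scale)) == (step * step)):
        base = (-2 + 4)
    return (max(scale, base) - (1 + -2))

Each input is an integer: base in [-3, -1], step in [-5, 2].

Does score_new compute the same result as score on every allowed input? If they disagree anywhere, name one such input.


Try base=-3, step=-1.
score: scale becomes -4; next (((step + step) == (step * scale)) and ((base + base) != (2 - scale))) evaluates to false; next (max(min(base, step), max(scale, scale)) == (step * step)) evaluates to false; next final value -3
score_new: scale becomes -4; next (((step + step) == (step * scale)) and (not ((base + base) == (2 - scale)))) evaluates to false; next (max(min(base, step), max(scale, scale)) == (step * step)) evaluates to false; next final value -2
-3 against -2: the behavior changed.
verdict: not equivalent; witness: base=-3, step=-1


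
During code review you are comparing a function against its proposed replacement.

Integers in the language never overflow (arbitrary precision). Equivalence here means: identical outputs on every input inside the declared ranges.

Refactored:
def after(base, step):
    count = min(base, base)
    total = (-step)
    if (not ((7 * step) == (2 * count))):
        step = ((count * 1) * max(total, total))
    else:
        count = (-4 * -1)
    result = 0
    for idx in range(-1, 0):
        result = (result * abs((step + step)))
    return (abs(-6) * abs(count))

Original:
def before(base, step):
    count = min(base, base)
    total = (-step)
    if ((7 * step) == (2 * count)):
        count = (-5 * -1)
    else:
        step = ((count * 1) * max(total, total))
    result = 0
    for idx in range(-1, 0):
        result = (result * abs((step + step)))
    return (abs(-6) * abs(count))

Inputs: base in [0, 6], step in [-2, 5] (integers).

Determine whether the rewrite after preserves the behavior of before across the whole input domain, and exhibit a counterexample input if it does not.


Take base=0, step=0.
before: count becomes 0; next total becomes 0; next ((7 * step) == (2 * count)) evaluates to true; next count becomes 5; next result becomes 0; next at idx=-1:; next result becomes 0; next final value 30
after: count becomes 0; next total becomes 0; next (not ((7 * step) == (2 * count))) evaluates to false; next count becomes 4; next result becomes 0; next at idx=-1:; next result becomes 0; next final value 24
30 and 24 differ, so these are not the same function on this domain.
verdict: not equivalent; witness: base=0, step=0


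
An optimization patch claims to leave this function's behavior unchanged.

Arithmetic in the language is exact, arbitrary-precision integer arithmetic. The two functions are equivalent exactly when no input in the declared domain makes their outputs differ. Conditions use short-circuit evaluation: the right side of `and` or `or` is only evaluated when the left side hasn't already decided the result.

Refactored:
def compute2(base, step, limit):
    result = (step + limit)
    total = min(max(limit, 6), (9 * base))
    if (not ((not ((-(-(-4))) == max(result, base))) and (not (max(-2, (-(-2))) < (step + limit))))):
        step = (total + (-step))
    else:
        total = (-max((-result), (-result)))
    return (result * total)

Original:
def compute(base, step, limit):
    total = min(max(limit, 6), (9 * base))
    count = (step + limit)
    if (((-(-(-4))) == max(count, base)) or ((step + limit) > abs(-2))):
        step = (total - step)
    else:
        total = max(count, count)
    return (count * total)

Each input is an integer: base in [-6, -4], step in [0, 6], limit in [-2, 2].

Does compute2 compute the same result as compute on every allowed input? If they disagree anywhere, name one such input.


Whatever the rewrite altered, no input in the stated domain can expose a difference.
Tracing base=-4, step=1, limit=0: compute: total = -36; count = 1; (((-(-(-4))) == max(count, base)) or ((step + limit) > abs(-2))) -> false; total = 1; return 1 | compute2: result = 1; total = -36; (not ((not ((-(-(-4))) == max(result, base))) and (not (max(-2, (-(-2))) < (step + limit))))) -> false; total = 1; return 1 — matching result 1.
Checked all 105 inputs in the declared domain: the outputs agree on every one.
verdict: equivalent


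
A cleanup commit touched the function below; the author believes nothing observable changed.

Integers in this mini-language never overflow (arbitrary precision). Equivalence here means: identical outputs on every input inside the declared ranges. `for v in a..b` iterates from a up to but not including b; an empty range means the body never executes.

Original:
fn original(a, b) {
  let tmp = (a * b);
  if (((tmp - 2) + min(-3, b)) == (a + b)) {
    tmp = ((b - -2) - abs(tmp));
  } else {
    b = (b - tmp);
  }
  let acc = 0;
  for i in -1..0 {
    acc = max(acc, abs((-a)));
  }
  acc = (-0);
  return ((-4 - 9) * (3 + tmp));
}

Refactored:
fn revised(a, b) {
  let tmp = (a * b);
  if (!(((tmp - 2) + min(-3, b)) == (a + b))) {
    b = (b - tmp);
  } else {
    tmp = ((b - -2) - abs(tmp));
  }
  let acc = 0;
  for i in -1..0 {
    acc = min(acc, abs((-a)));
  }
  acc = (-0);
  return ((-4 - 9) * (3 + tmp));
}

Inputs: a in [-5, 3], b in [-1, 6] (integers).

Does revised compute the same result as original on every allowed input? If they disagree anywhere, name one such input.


The edit looks behavioral (`max(acc, abs((-a)))` became `min(acc, abs((-a)))`), but over these ranges it never changes the outcome.
Tracing a=1, b=-1: original: tmp = -1; (((tmp - 2) + min(-3, b)) == (a + b)) -> false; b = 0; acc = 0; [i=-1]; acc = 1; acc = 0; return -26 | revised: tmp = -1; (!(((tmp - 2) + min(-3, b)) == (a + b))) -> true; b = 0; acc = 0; [i=-1]; acc = 0; acc = 0; return -26 — matching result -26.
Every one of the 72 inputs gives matching results.
verdict: equivalent


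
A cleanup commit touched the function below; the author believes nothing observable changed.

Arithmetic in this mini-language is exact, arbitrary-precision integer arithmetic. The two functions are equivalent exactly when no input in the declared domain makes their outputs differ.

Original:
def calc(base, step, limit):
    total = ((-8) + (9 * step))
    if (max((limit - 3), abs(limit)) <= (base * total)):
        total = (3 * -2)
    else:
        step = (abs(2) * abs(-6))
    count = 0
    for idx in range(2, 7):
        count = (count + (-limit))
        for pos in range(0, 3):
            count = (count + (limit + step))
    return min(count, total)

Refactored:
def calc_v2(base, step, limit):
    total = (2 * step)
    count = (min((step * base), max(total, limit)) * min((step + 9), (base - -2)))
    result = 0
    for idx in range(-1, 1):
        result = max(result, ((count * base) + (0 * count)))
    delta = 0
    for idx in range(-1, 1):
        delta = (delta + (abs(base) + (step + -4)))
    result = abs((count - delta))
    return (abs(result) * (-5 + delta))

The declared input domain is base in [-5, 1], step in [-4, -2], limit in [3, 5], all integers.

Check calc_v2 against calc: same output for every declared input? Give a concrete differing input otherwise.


The rewrite breaks on base=-5, step=-4, limit=3, where the results are -30 and -33.
calc: total becomes -44; next (max((limit - 3), abs(limit)) <= (base * total)) evaluates to true; next total becomes -6; next count becomes 0; next at idx=2:; next count becomes -3; next at pos=0:; next count becomes -4; next at pos=1:; next count becomes -5; next at pos=2:; next count becomes -6; next at idx=3:; next count becomes -9; next at pos=0:; next count becomes -10; next at pos=1:; next count becomes -11; next at pos=2:; next count becomes -12; next at idx=4:; next count becomes -15; next at pos=0:; next count becomes -16; next at pos=1:; next count becomes -17; next at pos=2:; next count becomes -18; next at idx=5:; next count becomes -21; next at pos=0:; next count becomes -22; next at pos=1:; next count becomes -23; next at pos=2:; next count becomes -24; next at idx=6:; next count becomes -27; next at pos=0:; next count becomes -28; next at pos=1:; next count becomes -29; next at pos=2:; next count becomes -30; next final value -30
calc_v2: total becomes -8; next count becomes -9; next result becomes 0; next at idx=-1:; next result becomes 45; next at idx=0:; next result becomes 45; next delta becomes 0; next at idx=-1:; next delta becomes -3; next at idx=0:; next delta becomes -6; next result becomes 3; next final value -33
verdict: not equivalent; witness: base=-5, step=-4, limit=3


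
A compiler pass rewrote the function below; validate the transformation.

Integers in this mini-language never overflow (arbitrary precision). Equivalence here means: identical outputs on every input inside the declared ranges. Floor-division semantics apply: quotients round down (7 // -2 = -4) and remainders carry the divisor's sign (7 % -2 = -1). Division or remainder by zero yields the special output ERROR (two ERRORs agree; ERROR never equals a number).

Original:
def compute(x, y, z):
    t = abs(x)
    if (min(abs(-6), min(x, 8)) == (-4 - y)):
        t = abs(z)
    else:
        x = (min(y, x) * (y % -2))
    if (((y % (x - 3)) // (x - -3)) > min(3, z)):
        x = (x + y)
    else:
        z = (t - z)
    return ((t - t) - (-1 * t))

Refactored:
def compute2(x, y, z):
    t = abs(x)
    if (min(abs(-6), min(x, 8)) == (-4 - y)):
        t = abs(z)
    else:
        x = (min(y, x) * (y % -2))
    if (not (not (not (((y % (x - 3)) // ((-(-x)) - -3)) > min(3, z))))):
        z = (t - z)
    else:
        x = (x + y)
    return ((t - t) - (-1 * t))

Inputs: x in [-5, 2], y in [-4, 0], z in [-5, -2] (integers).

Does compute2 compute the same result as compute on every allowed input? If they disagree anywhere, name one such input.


Comparing the listings, the differences include: boolean connective usage differs.
As a probe, take x=-4, y=-1, z=-4: compute runs t = 4; (min(abs(-6), min(x, 8)) == (-4 - y)) -> false; x = 4; (((y % (x - 3)) // (x - -3)) > min(3, z)) -> true; x = 3; return 4; compute2 runs t = 4; (min(abs(-6), min(x, 8)) == (-4 - y)) -> false; x = 4; (not (not (not (((y % (x - 3)) // ((-(-x)) - -3)) > min(3, z))))) -> false; x = 3; return 4; both end at 4.
Across all 160 domain points the two functions coincide.
verdict: equivalent


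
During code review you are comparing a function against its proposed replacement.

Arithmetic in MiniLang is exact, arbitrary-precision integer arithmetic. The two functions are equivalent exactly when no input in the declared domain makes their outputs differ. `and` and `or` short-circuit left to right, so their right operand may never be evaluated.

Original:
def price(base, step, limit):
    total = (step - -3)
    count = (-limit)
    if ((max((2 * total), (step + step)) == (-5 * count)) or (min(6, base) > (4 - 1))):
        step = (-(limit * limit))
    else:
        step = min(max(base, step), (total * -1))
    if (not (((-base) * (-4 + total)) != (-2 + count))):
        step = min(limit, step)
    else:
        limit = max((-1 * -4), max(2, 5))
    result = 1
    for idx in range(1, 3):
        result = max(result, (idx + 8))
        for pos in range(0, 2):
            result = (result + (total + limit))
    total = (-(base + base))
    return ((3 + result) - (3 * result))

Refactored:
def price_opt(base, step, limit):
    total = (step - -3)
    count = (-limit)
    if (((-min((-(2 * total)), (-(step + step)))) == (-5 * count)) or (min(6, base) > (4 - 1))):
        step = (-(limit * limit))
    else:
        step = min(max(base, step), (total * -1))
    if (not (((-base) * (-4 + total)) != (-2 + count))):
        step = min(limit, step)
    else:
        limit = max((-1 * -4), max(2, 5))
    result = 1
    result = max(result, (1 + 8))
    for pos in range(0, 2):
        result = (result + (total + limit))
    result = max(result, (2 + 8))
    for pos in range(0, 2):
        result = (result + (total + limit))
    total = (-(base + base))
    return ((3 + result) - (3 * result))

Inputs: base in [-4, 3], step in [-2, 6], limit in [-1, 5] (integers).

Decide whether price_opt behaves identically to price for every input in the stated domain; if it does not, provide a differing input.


Equivalent — the differences include min/max/abs usage differs; constant usage differs; local variable names differ; statement counts differ; arithmetic usage differs, yet no declared input distinguishes the two.
Spot check at base=3, step=-1, limit=0 — price: total := 2 | count := 0 | ((max((2 * total), (step + step)) == (-5 * count)) or (min(6, base) > (4 - 1))): false | step := -2 | (not (((-base) * (-4 + total)) != (-2 + count))): false | limit := 5 | result := 1 | iter idx=1: | result := 9 | iter pos=0: | result := 16 | iter pos=1: | result := 23 | iter idx=2: | result := 23 | iter pos=0: | result := 30 | iter pos=1: | result := 37 | total := -6 | result -71. price_opt: total := 2 | count := 0 | (((-min((-(2 * total)), (-(step + step)))) == (-5 * count)) or (min(6, base) > (4 - 1))): false | step := -2 | (not (((-base) * (-4 + total)) != (-2 + count))): false | limit := 5 | result := 1 | result := 9 | iter pos=0: | result := 16 | iter pos=1: | result := 23 | result := 23 | iter pos=0: | result := 30 | iter pos=1: | result := 37 | total := -6 | result -71. Both give -71.
Across all 504 domain points the two functions coincide.
verdict: equivalent


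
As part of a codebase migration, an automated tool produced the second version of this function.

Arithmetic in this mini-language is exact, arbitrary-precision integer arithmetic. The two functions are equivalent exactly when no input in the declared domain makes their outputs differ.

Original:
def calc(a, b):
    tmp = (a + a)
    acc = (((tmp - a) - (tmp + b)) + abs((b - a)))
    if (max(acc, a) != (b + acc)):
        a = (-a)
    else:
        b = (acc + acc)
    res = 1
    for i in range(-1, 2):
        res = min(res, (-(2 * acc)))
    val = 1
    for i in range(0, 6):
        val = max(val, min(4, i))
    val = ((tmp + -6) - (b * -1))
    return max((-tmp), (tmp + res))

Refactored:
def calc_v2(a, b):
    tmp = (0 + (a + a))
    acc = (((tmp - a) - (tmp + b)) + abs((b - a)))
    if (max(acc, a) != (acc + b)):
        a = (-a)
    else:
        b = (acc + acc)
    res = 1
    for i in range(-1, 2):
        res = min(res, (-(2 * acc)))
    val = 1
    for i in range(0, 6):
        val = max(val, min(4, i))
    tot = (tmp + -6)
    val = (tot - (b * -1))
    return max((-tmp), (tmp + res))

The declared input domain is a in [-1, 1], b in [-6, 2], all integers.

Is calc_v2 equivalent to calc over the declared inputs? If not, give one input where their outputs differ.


Side by side, the visible changes include: constant usage differs, arithmetic usage differs, statement counts differ, local variable names differ.
Spot check at a=1, b=2 — calc: tmp becomes 2; next acc becomes -2; next (max(acc, a) != (b + acc)) evaluates to true; next a becomes -1; next res becomes 1; next at i=-1:; next res becomes 1; next at i=0:; next res becomes 1; next at i=1:; next res becomes 1; next val becomes 1; next at i=0:; next val becomes 1; next at i=1:; next val becomes 1; next at i=2:; next val becomes 2; next at i=3:; next val becomes 3; next at i=4:; next val becomes 4; next at i=5:; next val becomes 4; next val becomes -2; next final value 3. calc_v2: tmp becomes 2; next acc becomes -2; next (max(acc, a) != (acc + b)) evaluates to true; next a becomes -1; next res becomes 1; next at i=-1:; next res becomes 1; next at i=0:; next res becomes 1; next at i=1:; next res becomes 1; next val becomes 1; next at i=0:; next val becomes 1; next at i=1:; next val becomes 1; next at i=2:; next val becomes 2; next at i=3:; next val becomes 3; next at i=4:; next val becomes 4; next at i=5:; next val becomes 4; next tot becomes -4; next val becomes -2; next final value 3. Both give 3.
Every one of the 27 inputs gives matching results.
verdict: equivalent


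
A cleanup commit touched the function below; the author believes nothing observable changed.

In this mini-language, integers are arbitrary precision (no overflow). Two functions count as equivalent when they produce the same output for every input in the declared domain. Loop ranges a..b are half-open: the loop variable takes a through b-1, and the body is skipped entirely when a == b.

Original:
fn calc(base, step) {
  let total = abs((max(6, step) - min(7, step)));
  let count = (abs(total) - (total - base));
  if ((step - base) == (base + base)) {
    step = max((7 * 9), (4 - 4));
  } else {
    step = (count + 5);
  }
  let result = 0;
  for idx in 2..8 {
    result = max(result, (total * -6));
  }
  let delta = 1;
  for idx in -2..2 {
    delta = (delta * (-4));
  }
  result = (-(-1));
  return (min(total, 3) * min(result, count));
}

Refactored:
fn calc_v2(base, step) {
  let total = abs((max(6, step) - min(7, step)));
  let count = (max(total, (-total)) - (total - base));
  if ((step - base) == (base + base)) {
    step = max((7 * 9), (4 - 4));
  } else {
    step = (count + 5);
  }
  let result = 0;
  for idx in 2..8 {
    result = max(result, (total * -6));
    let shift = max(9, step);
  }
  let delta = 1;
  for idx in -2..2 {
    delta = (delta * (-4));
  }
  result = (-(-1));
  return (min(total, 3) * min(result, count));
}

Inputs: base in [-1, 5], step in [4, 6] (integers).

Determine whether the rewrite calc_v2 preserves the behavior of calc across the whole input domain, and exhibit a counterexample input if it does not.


Behavior is preserved: although local variable names differ; min/max/abs usage differs; constant usage differs; statement counts differ, the outputs never diverge.
Tracing base=3, step=5: calc: total=1, then count=3, then ((step - base) == (base + base)) is false, then step=8, then result=0, then (idx=2), then result=0, then (idx=3), then result=0, then (idx=4), then result=0, then (idx=5), then result=0, then (idx=6), then result=0, then (idx=7), then result=0, then delta=1, then (idx=-2), then delta=-4, then (idx=-1), then delta=16, then (idx=0), then delta=-64, then (idx=1), then delta=256, then result=1, then returns 1 | calc_v2: total=1, then count=3, then ((step - base) == (base + base)) is false, then step=8, then result=0, then (idx=2), then result=0, then shift=9, then (idx=3), then result=0, then shift=9, then (idx=4), then result=0, then shift=9, then (idx=5), then result=0, then shift=9, then (idx=6), then result=0, then shift=9, then (idx=7), then result=0, then shift=9, then delta=1, then (idx=-2), then delta=-4, then (idx=-1), then delta=16, then (idx=0), then delta=-64, then (idx=1), then delta=256, then result=1, then returns 1 — matching result 1.
Sweeping the whole domain (21 inputs) finds no disagreement.
verdict: equivalent


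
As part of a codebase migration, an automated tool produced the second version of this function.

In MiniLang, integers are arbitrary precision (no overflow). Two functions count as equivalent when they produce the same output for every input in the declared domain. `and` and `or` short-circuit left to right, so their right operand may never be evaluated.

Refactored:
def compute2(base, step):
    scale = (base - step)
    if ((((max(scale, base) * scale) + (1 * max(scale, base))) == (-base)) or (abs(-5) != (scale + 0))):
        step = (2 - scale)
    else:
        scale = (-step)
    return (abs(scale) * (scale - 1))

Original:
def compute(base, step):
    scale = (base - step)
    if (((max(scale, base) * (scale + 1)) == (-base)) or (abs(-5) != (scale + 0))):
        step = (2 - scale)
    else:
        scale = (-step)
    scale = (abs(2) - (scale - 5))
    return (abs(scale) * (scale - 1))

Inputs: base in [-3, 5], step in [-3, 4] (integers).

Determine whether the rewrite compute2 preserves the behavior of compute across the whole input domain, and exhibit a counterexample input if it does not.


Not equivalent: base=-3, step=-3 separates them (42 vs 0).
compute: scale = 0; (((max(scale, base) * (scale + 1)) == (-base)) or (abs(-5) != (scale + 0))) -> true; step = 2; scale = 7; return 42
compute2: scale = 0; ((((max(scale, base) * scale) + (1 * max(scale, base))) == (-base)) or (abs(-5) != (scale + 0))) -> true; step = 2; return 0
verdict: not equivalent; witness: base=-3, step=-3
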